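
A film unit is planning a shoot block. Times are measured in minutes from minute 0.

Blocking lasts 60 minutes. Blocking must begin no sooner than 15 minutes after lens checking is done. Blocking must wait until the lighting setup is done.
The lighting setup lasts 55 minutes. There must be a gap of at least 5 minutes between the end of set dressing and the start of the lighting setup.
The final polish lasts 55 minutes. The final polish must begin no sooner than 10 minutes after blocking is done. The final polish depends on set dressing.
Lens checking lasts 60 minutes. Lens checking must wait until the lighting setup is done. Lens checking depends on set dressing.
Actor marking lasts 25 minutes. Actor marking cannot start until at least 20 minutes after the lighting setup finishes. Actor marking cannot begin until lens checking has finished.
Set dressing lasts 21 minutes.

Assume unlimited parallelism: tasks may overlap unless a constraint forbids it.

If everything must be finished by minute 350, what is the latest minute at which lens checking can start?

150

The final polish must finish by minute 350; it takes 55 minutes, so it must start by 350 − 55 = minute 295.
Blocking feeds into the final polish (must start by minute 295, minus 10-minute gap → minute 285); so blocking must finish by minute 285 and therefore start by minute 225.
Actor marking has no dependents, so it just needs to finish by minute 350. Starting by 350 − 25 = minute 325 achieves that.
For lens checking: blocking (must start by minute 225, minus 15-minute gap → minute 210); actor marking (must start by minute 325). The most restrictive is minute 210; with a 60-minute duration, lens checking must start by minute 150.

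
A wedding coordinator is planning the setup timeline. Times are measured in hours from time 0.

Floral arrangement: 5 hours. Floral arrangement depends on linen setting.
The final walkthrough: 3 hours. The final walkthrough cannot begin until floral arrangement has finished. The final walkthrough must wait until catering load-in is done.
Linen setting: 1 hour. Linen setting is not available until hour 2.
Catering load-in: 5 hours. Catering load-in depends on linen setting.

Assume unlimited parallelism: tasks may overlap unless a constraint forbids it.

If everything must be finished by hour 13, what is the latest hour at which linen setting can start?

4

The final walkthrough has no dependents, so it just needs to finish by hour 13. Starting by 13 − 3 = hour 10 achieves that.
Since the final walkthrough (must start by hour 10) depends on it, floral arrangement must finish by hour 10. Backing off its 5-hour duration gives a latest start of hour 5.
Catering load-in has to be done before the final walkthrough (must start by hour 10). That means finishing by hour 10, i.e. starting by 10 − 5 = hour 5.
For linen setting: floral arrangement (must start by hour 5); catering load-in (must start by hour 5). The most restrictive is hour 5; with a 1-hour duration, linen setting must start by hour 4.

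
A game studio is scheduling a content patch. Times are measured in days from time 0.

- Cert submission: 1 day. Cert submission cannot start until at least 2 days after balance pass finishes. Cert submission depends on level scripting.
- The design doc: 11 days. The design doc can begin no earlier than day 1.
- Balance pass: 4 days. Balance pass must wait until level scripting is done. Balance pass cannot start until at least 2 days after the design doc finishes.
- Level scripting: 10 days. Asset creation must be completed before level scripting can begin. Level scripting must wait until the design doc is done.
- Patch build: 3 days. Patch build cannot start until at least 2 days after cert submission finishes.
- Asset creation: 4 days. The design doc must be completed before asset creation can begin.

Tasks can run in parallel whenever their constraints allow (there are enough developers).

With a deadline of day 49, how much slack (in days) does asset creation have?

After its own release at day 1, the design doc can start at day 1 and finishes at day 12.
Asset creation waits on the design doc (finishes day 12), so it starts at day 12 and finishes at 12 + 4 = day 16.

Working backward from the deadline:
To finish by day 49, patch build (duration 3) must start no later than day 46.
Cert submission has to be done before patch build (must start by day 46, minus 2-day gap → day 44). That means finishing by day 44, i.e. starting by 44 − 1 = day 43.
Balance pass has to be done before cert submission (must start by day 43, minus 2-day gap → day 41). That means finishing by day 41, i.e. starting by 41 − 4 = day 37.
Level scripting must finish in time for balance pass (must start by day 37); cert submission (must start by day 43). The tightest is day 37, so level scripting must start by 37 − 10 = day 27.
Asset creation has to be done before level scripting (must start by day 27). That means finishing by day 27, i.e. starting by 27 − 4 = day 23.
So asset creation can start as early as day 12 and as late as day 23, giving 23 − 12 = 11 days of slack.

11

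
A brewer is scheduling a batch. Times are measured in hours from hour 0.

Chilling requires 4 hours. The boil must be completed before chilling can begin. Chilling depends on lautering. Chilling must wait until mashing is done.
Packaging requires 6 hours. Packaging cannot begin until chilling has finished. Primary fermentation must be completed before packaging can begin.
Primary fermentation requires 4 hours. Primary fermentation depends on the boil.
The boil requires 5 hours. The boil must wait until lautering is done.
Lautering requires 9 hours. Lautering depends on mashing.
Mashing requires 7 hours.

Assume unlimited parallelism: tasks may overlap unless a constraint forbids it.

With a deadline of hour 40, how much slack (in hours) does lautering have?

Mashing can start immediately at hour 0; it finishes at hour 7.
Lautering waits on mashing (finishes hour 7), so it starts at hour 7 and finishes at 7 + 9 = hour 16.

Working backward from the deadline:
Nothing follows packaging; the deadline of hour 40 is its only limit. It must start by 40 − 6 = hour 34.
Chilling has to be done before packaging (must start by hour 34). That means finishing by hour 34, i.e. starting by 34 − 4 = hour 30.
Primary fermentation has to be done before packaging (must start by hour 34). That means finishing by hour 34, i.e. starting by 34 − 4 = hour 30.
The boil feeds chilling (must start by hour 30); primary fermentation (must start by hour 30). Taking the minimum, the boil must finish by hour 30 and start by 30 − 5 = hour 25.
Lautering feeds the boil (must start by hour 25); chilling (must start by hour 30). Taking the minimum, lautering must finish by hour 25 and start by 25 − 9 = hour 16.
So lautering can start as early as hour 7 and as late as hour 16, giving 16 − 7 = 9 hours of slack.

9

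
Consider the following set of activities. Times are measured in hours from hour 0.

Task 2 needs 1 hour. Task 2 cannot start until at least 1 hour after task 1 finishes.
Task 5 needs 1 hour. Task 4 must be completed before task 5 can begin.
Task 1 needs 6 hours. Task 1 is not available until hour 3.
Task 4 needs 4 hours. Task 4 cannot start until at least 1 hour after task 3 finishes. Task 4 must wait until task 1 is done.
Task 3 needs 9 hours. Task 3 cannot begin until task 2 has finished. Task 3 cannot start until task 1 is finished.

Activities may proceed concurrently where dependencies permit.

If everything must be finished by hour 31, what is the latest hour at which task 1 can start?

8

Task 5 must finish by hour 31; it takes 1 hour, so it must start by 31 − 1 = hour 30.
Task 4 has to be done before task 5 (must start by hour 30). That means finishing by hour 30, i.e. starting by 30 − 4 = hour 26.
Task 3 must finish before task 4 (must start by hour 26, minus 1-hour gap → hour 25). With a 9-hour duration, task 3 must start by 25 − 9 = hour 16.
Task 2 has to be done before task 3 (must start by hour 16). That means finishing by hour 16, i.e. starting by 16 − 1 = hour 15.
Task 1 must finish in time for task 2 (must start by hour 15, minus 1-hour gap → hour 14); task 3 (must start by hour 16); task 4 (must start by hour 26). The tightest is hour 14, so task 1 must start by 14 − 6 = hour 8.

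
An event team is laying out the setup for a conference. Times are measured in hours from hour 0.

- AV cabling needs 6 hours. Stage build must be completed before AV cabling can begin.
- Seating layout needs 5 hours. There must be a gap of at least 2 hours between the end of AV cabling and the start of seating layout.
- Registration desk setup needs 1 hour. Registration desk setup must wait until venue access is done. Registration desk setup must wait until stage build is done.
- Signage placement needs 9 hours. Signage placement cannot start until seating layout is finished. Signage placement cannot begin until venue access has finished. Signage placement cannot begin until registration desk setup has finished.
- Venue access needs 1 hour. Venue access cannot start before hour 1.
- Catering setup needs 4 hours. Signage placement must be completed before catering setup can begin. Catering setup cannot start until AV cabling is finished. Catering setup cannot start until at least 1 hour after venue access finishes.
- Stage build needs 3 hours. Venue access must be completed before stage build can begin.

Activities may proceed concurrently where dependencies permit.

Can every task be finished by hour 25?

Venue access waits on its own release at hour 1, so it starts at hour 1 and finishes at 1 + 1 = hour 2.
After venue access (finishes hour 2), stage build can start at hour 2 and finishes at hour 5.
Registration desk setup cannot start until venue access (finishes hour 2); stage build (finishes hour 5). The controlling bound is hour 5, so registration desk setup finishes at 5 + 1 = hour 6.
AV cabling waits on stage build (finishes hour 5), so it starts at hour 5 and finishes at 5 + 6 = hour 11.
Seating layout waits on AV cabling (finishes hour 11, plus 2-hour gap → hour 13), so it starts at hour 13 and finishes at 13 + 5 = hour 18.
For signage placement: seating layout (finishes hour 18); venue access (finishes hour 2); registration desk setup (finishes hour 6). Taking the maximum gives a start of hour 18, and it finishes at 18 + 9 = hour 27.
Catering setup has to wait for signage placement (finishes hour 27); AV cabling (finishes hour 11); venue access (finishes hour 2, plus 1-hour gap → hour 3). The latest of these is hour 27, so catering setup runs hour 27 to 27 + 4 = hour 31.
The earliest everything can be done is hour 31, which is after the deadline of 25, so it is not possible.

No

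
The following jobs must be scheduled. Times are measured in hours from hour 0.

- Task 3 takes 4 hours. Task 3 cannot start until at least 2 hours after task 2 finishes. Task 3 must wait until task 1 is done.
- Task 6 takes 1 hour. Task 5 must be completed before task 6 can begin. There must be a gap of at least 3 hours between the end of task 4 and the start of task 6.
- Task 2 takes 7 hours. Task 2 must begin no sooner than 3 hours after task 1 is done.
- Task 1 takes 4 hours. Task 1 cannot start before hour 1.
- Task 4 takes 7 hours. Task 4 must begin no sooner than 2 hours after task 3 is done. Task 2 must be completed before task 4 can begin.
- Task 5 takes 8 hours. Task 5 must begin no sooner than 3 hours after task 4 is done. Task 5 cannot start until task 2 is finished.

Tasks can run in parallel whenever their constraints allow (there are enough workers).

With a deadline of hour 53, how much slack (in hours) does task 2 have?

Task 1 waits on its own release at hour 1, so it starts at hour 1 and finishes at 1 + 4 = hour 5.
After task 1 (finishes hour 5, plus 3-hour gap → hour 8), task 2 can start at hour 8 and finishes at hour 15.

Working backward from the deadline:
Task 6 must finish by hour 53; it takes 1 hour, so it must start by 53 − 1 = hour 52.
Since task 6 (must start by hour 52) depends on it, task 5 must finish by hour 52. Backing off its 8-hour duration gives a latest start of hour 44.
Task 4 feeds task 5 (must start by hour 44, minus 3-hour gap → hour 41); task 6 (must start by hour 52, minus 3-hour gap → hour 49). Taking the minimum, task 4 must finish by hour 41 and start by 41 − 7 = hour 34.
Task 3 feeds into task 4 (must start by hour 34, minus 2-hour gap → hour 32); so task 3 must finish by hour 32 and therefore start by hour 28.
For task 2: task 3 (must start by hour 28, minus 2-hour gap → hour 26); task 4 (must start by hour 34); task 5 (must start by hour 44). The most restrictive is hour 26; with a 7-hour duration, task 2 must start by hour 19.
So task 2 can start as early as hour 8 and as late as hour 19, giving 19 − 8 = 11 hours of slack.

11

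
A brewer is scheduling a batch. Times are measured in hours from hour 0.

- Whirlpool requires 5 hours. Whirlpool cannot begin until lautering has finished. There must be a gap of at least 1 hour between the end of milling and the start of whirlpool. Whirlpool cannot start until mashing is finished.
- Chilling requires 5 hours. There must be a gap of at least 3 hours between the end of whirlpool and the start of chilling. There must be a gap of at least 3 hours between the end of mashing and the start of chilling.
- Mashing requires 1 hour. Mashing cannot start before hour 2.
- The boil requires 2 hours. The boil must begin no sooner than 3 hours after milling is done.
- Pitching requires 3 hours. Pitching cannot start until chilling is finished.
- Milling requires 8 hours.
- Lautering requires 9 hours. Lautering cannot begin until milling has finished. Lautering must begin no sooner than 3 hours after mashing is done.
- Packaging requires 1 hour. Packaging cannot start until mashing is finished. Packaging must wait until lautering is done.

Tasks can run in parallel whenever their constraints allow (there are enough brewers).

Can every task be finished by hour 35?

Mashing waits on its own release at hour 2, so it starts at hour 2 and finishes at 2 + 1 = hour 3.
Milling has no prerequisites, so it starts at hour 0 and finishes at hour 8.
The boil cannot begin until milling (finishes hour 8, plus 3-hour gap → hour 11). It runs from hour 11 to 11 + 2 = hour 13.
Lautering needs all of milling (finishes hour 8); mashing (finishes hour 3, plus 3-hour gap → hour 6). That puts its earliest start at hour 8; it finishes at 8 + 9 = hour 17.
Packaging needs all of mashing (finishes hour 3); lautering (finishes hour 17). That puts its earliest start at hour 17; it finishes at 17 + 1 = hour 18.
For whirlpool: lautering (finishes hour 17); milling (finishes hour 8, plus 1-hour gap → hour 9); mashing (finishes hour 3). Taking the maximum gives a start of hour 17, and it finishes at 17 + 5 = hour 22.
For chilling: whirlpool (finishes hour 22, plus 3-hour gap → hour 25); mashing (finishes hour 3, plus 3-hour gap → hour 6). Taking the maximum gives a start of hour 25, and it finishes at 25 + 5 = hour 30.
Pitching waits on chilling (finishes hour 30), so it starts at hour 30 and finishes at 30 + 3 = hour 33.
Every task is finished by hour 33, which is no later than the deadline of 35, so the schedule is feasible.

Yes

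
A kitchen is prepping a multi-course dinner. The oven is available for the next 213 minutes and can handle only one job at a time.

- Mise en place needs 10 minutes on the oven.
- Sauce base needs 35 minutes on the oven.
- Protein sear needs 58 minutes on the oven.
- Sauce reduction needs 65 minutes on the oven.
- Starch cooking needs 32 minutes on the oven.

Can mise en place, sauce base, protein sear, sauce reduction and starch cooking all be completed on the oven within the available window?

Yes

Running back to back, the jobs need 10 + 35 + 58 + 65 + 32 = 200 minutes on the oven.
Since 200 ≤ 213, they fit within the window.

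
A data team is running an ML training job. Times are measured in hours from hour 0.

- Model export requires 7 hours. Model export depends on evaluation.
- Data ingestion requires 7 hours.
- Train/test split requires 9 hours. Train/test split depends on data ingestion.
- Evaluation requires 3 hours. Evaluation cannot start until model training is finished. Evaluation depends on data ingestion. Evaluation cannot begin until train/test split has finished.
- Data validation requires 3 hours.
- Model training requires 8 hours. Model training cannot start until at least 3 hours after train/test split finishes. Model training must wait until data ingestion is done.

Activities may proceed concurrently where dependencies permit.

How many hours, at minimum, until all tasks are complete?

Data validation can start immediately at hour 0; it finishes at hour 3.
Data ingestion can start immediately at hour 0; it finishes at hour 7.
After data ingestion (finishes hour 7), train/test split can start at hour 7 and finishes at hour 16.
For model training: train/test split (finishes hour 16, plus 3-hour gap → hour 19); data ingestion (finishes hour 7). Taking the maximum gives a start of hour 19, and it finishes at 19 + 8 = hour 27.
Evaluation cannot start until model training (finishes hour 27); data ingestion (finishes hour 7); train/test split (finishes hour 16). The controlling bound is hour 27, so evaluation finishes at 27 + 3 = hour 30.
Model export cannot begin until evaluation (finishes hour 30). It runs from hour 30 to 30 + 7 = hour 37.
All tasks are finished once the last one completes. Finish times: Data ingestion at 7, Data validation at 3, Train/test split at 16, Model training at 27, Evaluation at 30, Model export at 37. The latest is hour 37.

37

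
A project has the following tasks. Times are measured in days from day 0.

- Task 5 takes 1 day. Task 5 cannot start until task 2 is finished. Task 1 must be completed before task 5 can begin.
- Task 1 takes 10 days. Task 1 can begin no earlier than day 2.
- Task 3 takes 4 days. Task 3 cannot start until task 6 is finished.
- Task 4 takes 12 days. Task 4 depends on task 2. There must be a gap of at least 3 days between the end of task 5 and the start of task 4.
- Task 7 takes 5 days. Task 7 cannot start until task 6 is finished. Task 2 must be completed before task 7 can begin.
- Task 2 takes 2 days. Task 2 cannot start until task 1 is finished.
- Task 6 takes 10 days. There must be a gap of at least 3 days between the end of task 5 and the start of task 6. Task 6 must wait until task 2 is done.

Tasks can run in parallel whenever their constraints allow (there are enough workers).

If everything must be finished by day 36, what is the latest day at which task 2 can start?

Task 4 must finish by day 36; it takes 12 days, so it must start by 36 − 12 = day 24.
Nothing follows task 3; the deadline of day 36 is its only limit. It must start by 36 − 4 = day 32.
Task 7 has no dependents, so it just needs to finish by day 36. Starting by 36 − 5 = day 31 achieves that.
Task 6 must finish in time for task 3 (must start by day 32); task 7 (must start by day 31). The tightest is day 31, so task 6 must start by 31 − 10 = day 21.
For task 5: task 4 (must start by day 24, minus 3-day gap → day 21); task 6 (must start by day 21, minus 3-day gap → day 18). The most restrictive is day 18; with a 1-day duration, task 5 must start by day 17.
Task 2 has several dependents: task 4 (must start by day 24); task 5 (must start by day 17); task 6 (must start by day 21); task 7 (must start by day 31). The earliest of those limits is day 17, so task 2 must start by 17 − 2 = day 15.

15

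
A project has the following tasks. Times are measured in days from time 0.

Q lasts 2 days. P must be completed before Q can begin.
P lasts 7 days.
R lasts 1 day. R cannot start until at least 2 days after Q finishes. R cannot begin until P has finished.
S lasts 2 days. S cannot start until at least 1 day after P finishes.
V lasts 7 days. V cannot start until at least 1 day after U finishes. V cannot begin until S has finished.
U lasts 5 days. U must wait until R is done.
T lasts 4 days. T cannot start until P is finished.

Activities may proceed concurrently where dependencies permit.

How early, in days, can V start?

18

P can start immediately at day 0; it finishes at day 7.
After P (finishes day 7, plus 1-day gap → day 8), S can start at day 8 and finishes at day 10.
After P (finishes day 7), Q can start at day 7 and finishes at day 9.
For R: Q (finishes day 9, plus 2-day gap → day 11); P (finishes day 7). Taking the maximum gives a start of day 11, and it finishes at 11 + 1 = day 12.
U cannot begin until R (finishes day 12). It runs from day 12 to 12 + 5 = day 17.
V waits on U (finishes day 17, plus 1-day gap → day 18); S (finishes day 10). The latest of these is day 18, which is the earliest V can start.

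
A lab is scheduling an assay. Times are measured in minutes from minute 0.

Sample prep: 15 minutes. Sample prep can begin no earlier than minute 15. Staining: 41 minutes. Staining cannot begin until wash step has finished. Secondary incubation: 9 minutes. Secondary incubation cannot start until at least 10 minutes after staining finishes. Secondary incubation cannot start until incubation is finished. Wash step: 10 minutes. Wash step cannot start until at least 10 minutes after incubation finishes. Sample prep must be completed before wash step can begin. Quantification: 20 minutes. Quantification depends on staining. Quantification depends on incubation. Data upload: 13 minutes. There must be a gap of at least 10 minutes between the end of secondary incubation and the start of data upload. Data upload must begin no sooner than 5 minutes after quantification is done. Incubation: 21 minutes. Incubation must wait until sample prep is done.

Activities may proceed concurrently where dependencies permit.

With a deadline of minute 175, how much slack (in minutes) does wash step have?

Sample prep waits on its own release at minute 15, so it starts at minute 15 and finishes at 15 + 15 = minute 30.
After sample prep (finishes minute 30), incubation can start at minute 30 and finishes at minute 51.
Wash step has to wait for incubation (finishes minute 51, plus 10-minute gap → minute 61); sample prep (finishes minute 30). The latest of these is minute 61, so wash step runs minute 61 to 61 + 10 = minute 71.

Working backward from the deadline:
Nothing follows data upload; the deadline of minute 175 is its only limit. It must start by 175 − 13 = minute 162.
Secondary incubation feeds into data upload (must start by minute 162, minus 10-minute gap → minute 152); so secondary incubation must finish by minute 152 and therefore start by minute 143.
Quantification must finish before data upload (must start by minute 162, minus 5-minute gap → minute 157). With a 20-minute duration, quantification must start by 157 − 20 = minute 137.
Staining feeds secondary incubation (must start by minute 143, minus 10-minute gap → minute 133); quantification (must start by minute 137). Taking the minimum, staining must finish by minute 133 and start by 133 − 41 = minute 92.
Wash step must finish before staining (must start by minute 92). With a 10-minute duration, wash step must start by 92 − 10 = minute 82.
So wash step can start as early as minute 61 and as late as minute 82, giving 82 − 61 = 21 minutes of slack.

21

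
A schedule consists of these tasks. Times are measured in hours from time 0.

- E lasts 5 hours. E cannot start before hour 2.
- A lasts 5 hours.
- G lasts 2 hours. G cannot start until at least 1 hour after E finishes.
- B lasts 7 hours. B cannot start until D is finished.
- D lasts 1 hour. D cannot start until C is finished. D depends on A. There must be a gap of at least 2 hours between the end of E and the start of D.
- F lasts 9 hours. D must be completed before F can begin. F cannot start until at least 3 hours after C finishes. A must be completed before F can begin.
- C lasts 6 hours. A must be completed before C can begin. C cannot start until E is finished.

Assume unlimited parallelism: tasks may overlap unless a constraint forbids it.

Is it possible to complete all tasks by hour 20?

E waits on its own release at hour 2, so it starts at hour 2 and finishes at 2 + 5 = hour 7.
After E (finishes hour 7, plus 1-hour gap → hour 8), G can start at hour 8 and finishes at hour 10.
A can start immediately at hour 0; it finishes at hour 5.
C needs all of A (finishes hour 5); E (finishes hour 7). That puts its earliest start at hour 7; it finishes at 7 + 6 = hour 13.
D needs all of C (finishes hour 13); A (finishes hour 5); E (finishes hour 7, plus 2-hour gap → hour 9). That puts its earliest start at hour 13; it finishes at 13 + 1 = hour 14.
F needs all of D (finishes hour 14); C (finishes hour 13, plus 3-hour gap → hour 16); A (finishes hour 5). That puts its earliest start at hour 16; it finishes at 16 + 9 = hour 25.
B waits on D (finishes hour 14), so it starts at hour 14 and finishes at 14 + 7 = hour 21.
The earliest everything can be done is hour 25, which is after the deadline of 20, so it is not possible.

No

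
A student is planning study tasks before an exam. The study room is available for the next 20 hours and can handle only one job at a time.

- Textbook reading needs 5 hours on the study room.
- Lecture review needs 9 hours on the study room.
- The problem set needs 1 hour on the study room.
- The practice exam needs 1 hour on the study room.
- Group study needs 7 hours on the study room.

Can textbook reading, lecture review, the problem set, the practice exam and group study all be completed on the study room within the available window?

No

Running back to back, the jobs need 5 + 9 + 1 + 1 + 7 = 23 hours on the study room.
Since 23 > 20, they cannot all fit.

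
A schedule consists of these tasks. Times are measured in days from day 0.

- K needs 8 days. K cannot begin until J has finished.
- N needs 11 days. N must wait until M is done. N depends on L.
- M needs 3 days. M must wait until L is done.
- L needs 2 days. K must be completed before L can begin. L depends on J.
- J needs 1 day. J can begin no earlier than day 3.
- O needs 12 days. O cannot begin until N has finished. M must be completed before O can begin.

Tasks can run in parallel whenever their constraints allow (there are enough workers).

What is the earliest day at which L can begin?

12

After its own release at day 3, J can start at day 3 and finishes at day 4.
After J (finishes day 4), K can start at day 4 and finishes at day 12.
L waits on K (finishes day 12); J (finishes day 4). The latest of these is day 12, which is the earliest L can start.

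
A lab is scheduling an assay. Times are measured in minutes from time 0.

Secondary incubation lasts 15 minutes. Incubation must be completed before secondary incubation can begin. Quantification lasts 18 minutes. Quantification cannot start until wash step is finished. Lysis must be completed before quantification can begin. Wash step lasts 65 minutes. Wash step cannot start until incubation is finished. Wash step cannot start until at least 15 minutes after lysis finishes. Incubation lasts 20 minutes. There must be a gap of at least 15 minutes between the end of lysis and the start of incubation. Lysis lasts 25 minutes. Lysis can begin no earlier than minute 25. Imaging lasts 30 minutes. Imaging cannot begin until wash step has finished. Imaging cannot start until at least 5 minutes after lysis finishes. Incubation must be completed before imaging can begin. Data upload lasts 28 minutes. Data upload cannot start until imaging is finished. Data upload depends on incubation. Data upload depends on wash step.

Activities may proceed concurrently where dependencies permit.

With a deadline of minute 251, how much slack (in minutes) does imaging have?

After its own release at minute 25, lysis can start at minute 25 and finishes at minute 50.
Incubation cannot begin until lysis (finishes minute 50, plus 15-minute gap → minute 65). It runs from minute 65 to 65 + 20 = minute 85.
Wash step has to wait for incubation (finishes minute 85); lysis (finishes minute 50, plus 15-minute gap → minute 65). The latest of these is minute 85, so wash step runs minute 85 to 85 + 65 = minute 150.
Imaging needs all of wash step (finishes minute 150); lysis (finishes minute 50, plus 5-minute gap → minute 55); incubation (finishes minute 85). That puts its earliest start at minute 150; it finishes at 150 + 30 = minute 180.

Working backward from the deadline:
Data upload must finish by minute 251; it takes 28 minutes, so it must start by 251 − 28 = minute 223.
Imaging must finish before data upload (must start by minute 223). With a 30-minute duration, imaging must start by 223 − 30 = minute 193.
So imaging can start as early as minute 150 and as late as minute 193, giving 193 − 150 = 43 minutes of slack.

43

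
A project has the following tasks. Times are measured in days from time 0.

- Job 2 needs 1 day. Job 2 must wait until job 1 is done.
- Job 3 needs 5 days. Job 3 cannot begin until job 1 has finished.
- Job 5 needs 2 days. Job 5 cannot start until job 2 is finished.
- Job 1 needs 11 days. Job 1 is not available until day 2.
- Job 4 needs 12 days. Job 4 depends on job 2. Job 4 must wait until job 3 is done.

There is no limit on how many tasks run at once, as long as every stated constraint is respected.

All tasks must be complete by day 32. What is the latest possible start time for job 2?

19

Job 4 must finish by day 32; it takes 12 days, so it must start by 32 − 12 = day 20.
Job 5 must finish by day 32; it takes 2 days, so it must start by 32 − 2 = day 30.
For job 2: job 4 (must start by day 20); job 5 (must start by day 30). The most restrictive is day 20; with a 1-day duration, job 2 must start by day 19.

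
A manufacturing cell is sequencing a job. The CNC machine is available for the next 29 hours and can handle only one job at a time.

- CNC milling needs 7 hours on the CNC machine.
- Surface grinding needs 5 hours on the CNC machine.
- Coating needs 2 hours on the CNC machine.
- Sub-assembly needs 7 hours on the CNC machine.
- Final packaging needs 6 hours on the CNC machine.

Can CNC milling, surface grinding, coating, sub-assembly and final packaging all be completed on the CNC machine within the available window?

Running back to back, the jobs need 7 + 5 + 2 + 7 + 6 = 27 hours on the CNC machine.
Since 27 ≤ 29, they fit within the window.

Yes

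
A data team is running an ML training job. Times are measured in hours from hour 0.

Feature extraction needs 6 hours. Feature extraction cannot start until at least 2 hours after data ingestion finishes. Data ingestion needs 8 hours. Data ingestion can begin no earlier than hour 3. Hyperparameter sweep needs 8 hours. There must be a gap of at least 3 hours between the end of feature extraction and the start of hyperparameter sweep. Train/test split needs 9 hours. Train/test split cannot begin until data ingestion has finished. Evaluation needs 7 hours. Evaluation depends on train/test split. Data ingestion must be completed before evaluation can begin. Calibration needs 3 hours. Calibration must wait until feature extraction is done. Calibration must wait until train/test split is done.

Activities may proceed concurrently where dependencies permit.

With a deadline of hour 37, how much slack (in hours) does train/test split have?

10

Data ingestion waits on its own release at hour 3, so it starts at hour 3 and finishes at 3 + 8 = hour 11.
After data ingestion (finishes hour 11), train/test split can start at hour 11 and finishes at hour 20.

Working backward from the deadline:
Calibration has no dependents, so it just needs to finish by hour 37. Starting by 37 − 3 = hour 34 achieves that.
Evaluation has no dependents, so it just needs to finish by hour 37. Starting by 37 − 7 = hour 30 achieves that.
Train/test split feeds evaluation (must start by hour 30); calibration (must start by hour 34). Taking the minimum, train/test split must finish by hour 30 and start by 30 − 9 = hour 21.
So train/test split can start as early as hour 11 and as late as hour 21, giving 21 − 11 = 10 hours of slack.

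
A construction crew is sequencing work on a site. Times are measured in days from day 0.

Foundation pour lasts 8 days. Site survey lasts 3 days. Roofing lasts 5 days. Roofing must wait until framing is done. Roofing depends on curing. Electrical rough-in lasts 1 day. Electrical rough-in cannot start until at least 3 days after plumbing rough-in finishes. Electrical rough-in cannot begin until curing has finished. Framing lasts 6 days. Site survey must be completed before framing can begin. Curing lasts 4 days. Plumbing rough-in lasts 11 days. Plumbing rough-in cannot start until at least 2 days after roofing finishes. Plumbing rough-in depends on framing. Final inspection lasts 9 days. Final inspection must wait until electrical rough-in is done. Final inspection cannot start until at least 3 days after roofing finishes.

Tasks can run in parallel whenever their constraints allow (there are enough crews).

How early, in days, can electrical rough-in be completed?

31

Curing can start immediately at day 0; it finishes at day 4.
Nothing blocks site survey, so it runs from day 0 to day 3.
After site survey (finishes day 3), framing can start at day 3 and finishes at day 9.
Roofing needs all of framing (finishes day 9); curing (finishes day 4). That puts its earliest start at day 9; it finishes at 9 + 5 = day 14.
Plumbing rough-in cannot start until roofing (finishes day 14, plus 2-day gap → day 16); framing (finishes day 9). The controlling bound is day 16, so plumbing rough-in finishes at 16 + 11 = day 27.
Electrical rough-in cannot start until plumbing rough-in (finishes day 27, plus 3-day gap → day 30); curing (finishes day 4). The controlling bound is day 30, so electrical rough-in finishes at 30 + 1 = day 31.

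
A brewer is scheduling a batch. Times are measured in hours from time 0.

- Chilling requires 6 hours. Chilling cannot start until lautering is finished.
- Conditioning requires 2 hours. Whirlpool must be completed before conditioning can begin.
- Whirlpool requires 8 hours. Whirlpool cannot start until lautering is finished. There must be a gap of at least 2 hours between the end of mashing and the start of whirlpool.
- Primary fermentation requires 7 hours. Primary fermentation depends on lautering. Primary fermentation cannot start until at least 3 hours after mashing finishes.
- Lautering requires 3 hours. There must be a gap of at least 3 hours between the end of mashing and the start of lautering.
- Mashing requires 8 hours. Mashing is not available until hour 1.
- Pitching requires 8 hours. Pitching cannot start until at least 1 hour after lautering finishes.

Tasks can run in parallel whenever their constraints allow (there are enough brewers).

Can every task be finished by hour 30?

After its own release at hour 1, mashing can start at hour 1 and finishes at hour 9.
Lautering cannot begin until mashing (finishes hour 9, plus 3-hour gap → hour 12). It runs from hour 12 to 12 + 3 = hour 15.
Primary fermentation has to wait for lautering (finishes hour 15); mashing (finishes hour 9, plus 3-hour gap → hour 12). The latest of these is hour 15, so primary fermentation runs hour 15 to 15 + 7 = hour 22.
Pitching cannot begin until lautering (finishes hour 15, plus 1-hour gap → hour 16). It runs from hour 16 to 16 + 8 = hour 24.
Chilling cannot begin until lautering (finishes hour 15). It runs from hour 15 to 15 + 6 = hour 21.
Whirlpool cannot start until lautering (finishes hour 15); mashing (finishes hour 9, plus 2-hour gap → hour 11). The controlling bound is hour 15, so whirlpool finishes at 15 + 8 = hour 23.
After whirlpool (finishes hour 23), conditioning can start at hour 23 and finishes at hour 25.
Every task is finished by hour 25, which is no later than the deadline of 30, so the schedule is feasible.

Yes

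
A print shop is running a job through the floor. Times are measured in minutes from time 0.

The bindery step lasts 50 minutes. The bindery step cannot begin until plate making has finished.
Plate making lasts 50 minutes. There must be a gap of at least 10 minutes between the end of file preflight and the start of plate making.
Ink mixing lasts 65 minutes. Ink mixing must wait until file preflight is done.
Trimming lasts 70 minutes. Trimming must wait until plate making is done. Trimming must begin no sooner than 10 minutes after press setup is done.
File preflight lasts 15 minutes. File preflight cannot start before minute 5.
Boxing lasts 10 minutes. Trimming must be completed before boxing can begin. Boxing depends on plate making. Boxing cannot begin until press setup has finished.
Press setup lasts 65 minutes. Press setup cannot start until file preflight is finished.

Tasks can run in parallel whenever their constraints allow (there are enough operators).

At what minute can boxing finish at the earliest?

175

File preflight waits on its own release at minute 5, so it starts at minute 5 and finishes at 5 + 15 = minute 20.
After file preflight (finishes minute 20), press setup can start at minute 20 and finishes at minute 85.
Plate making cannot begin until file preflight (finishes minute 20, plus 10-minute gap → minute 30). It runs from minute 30 to 30 + 50 = minute 80.
For trimming: plate making (finishes minute 80); press setup (finishes minute 85, plus 10-minute gap → minute 95). Taking the maximum gives a start of minute 95, and it finishes at 95 + 70 = minute 165.
Boxing needs all of trimming (finishes minute 165); plate making (finishes minute 80); press setup (finishes minute 85). That puts its earliest start at minute 165; it finishes at 165 + 10 = minute 175.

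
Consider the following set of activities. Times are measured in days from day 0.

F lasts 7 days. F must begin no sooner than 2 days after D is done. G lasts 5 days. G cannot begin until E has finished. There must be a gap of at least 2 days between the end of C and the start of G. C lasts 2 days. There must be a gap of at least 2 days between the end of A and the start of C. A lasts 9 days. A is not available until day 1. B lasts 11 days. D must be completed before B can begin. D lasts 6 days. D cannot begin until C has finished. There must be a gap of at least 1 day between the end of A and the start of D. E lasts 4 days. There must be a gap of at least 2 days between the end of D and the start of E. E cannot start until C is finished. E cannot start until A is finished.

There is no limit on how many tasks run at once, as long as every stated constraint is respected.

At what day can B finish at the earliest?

A cannot begin until its own release at day 1. It runs from day 1 to 1 + 9 = day 10.
C cannot begin until A (finishes day 10, plus 2-day gap → day 12). It runs from day 12 to 12 + 2 = day 14.
For D: C (finishes day 14); A (finishes day 10, plus 1-day gap → day 11). Taking the maximum gives a start of day 14, and it finishes at 14 + 6 = day 20.
After D (finishes day 20), B can start at day 20 and finishes at day 31.

31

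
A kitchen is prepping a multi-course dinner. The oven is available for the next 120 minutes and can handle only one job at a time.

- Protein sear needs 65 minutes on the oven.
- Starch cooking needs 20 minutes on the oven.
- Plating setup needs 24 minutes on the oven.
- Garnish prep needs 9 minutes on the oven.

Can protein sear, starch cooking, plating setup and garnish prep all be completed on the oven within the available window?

Yes

Running back to back, the jobs need 65 + 20 + 24 + 9 = 118 minutes on the oven.
Since 118 ≤ 120, they fit within the window.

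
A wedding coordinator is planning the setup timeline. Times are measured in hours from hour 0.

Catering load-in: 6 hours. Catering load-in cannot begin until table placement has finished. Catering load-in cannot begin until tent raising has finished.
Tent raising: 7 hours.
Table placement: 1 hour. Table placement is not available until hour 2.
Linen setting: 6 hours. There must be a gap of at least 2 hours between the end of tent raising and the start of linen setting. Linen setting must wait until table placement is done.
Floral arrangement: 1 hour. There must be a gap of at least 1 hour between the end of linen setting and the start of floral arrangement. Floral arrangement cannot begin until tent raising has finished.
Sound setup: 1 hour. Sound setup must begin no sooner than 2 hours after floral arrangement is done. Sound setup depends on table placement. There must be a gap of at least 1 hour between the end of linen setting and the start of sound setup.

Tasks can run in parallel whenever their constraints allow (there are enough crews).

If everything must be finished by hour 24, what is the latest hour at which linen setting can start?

13

Sound setup must finish by hour 24; it takes 1 hour, so it must start by 24 − 1 = hour 23.
Floral arrangement feeds into sound setup (must start by hour 23, minus 2-hour gap → hour 21); so floral arrangement must finish by hour 21 and therefore start by hour 20.
Linen setting must finish in time for floral arrangement (must start by hour 20, minus 1-hour gap → hour 19); sound setup (must start by hour 23, minus 1-hour gap → hour 22). The tightest is hour 19, so linen setting must start by 19 − 6 = hour 13.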